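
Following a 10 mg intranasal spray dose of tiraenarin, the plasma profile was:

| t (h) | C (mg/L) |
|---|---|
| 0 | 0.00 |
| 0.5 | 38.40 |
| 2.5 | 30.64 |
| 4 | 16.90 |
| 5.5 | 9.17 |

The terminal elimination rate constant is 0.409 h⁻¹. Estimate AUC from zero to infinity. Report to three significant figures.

AUC = 156 mg/L·h

Trapezoidal AUC_0→5.5:
  [0→0.5]: (0.00+38.40)/2 × 0.5 = 9.6
  [0.5→2.5]: (38.40+30.64)/2 × 2 = 69.04
  [2.5→4]: (30.64+16.90)/2 × 1.5 = 35.655
  [4→5.5]: (16.90+9.17)/2 × 1.5 = 19.5525
  Sum = 133.8475 mg/L·h
Extrapolated tail: C_last / k_e = 9.17 / 0.409 = 22.421
AUC_0→∞ = 133.8475 + 22.421 = 156.2685 mg/L·h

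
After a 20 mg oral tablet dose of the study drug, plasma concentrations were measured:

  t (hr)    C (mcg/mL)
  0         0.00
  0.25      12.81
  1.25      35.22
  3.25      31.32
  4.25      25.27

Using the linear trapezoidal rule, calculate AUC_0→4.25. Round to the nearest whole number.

AUC = 120 mcg/mL·hr

Trapezoidal AUC_0→4.25:
  [0→0.25]: (0.00+12.81)/2 × 0.25 = 1.60125
  [0.25→1.25]: (12.81+35.22)/2 × 1 = 24.015
  [1.25→3.25]: (35.22+31.32)/2 × 2 = 66.54
  [3.25→4.25]: (31.32+25.27)/2 × 1 = 28.295
  Sum = 120.45125 mcg/mL·hr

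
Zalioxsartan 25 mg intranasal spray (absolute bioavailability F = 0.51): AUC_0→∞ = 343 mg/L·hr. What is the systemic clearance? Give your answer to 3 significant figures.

CL = F × Dose / AUC_0→∞
   = 0.51 × 25 / 343 = 0.037172 L/hr

CL = 0.0372 L/hr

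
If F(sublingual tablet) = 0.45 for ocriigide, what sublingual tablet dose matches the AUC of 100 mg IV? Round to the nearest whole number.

D_sublingual = 222 mg

For equal systemic exposure: F × D_ev = D_iv
D_ev = D_iv / F = 100 / 0.45 = 222.222 mg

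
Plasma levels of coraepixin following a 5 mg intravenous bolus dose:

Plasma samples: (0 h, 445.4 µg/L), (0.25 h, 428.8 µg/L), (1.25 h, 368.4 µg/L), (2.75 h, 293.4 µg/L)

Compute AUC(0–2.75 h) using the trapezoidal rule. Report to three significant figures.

Trapezoidal AUC_0→2.75:
  [0→0.25]: (445.4+428.8)/2 × 0.25 = 109.275
  [0.25→1.25]: (428.8+368.4)/2 × 1 = 398.6
  [1.25→2.75]: (368.4+293.4)/2 × 1.5 = 496.35
  Sum = 1004.225 µg/L·h

AUC = 1000 µg/L·h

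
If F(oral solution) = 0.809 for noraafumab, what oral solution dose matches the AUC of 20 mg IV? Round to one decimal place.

D_oral = 24.7 mg

For equal systemic exposure: F × D_ev = D_iv
D_ev = D_iv / F = 20 / 0.809 = 24.7219 mg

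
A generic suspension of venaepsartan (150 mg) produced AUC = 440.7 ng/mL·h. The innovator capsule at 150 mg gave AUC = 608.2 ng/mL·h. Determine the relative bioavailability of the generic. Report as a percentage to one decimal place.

F_rel = 72.5%

F_rel = (AUC_test/D_test) / (AUC_ref/D_ref)
      = (440.7/150) / (608.2/150)
      = 2.938 / 4.05467 = 0.7246 = 72.46%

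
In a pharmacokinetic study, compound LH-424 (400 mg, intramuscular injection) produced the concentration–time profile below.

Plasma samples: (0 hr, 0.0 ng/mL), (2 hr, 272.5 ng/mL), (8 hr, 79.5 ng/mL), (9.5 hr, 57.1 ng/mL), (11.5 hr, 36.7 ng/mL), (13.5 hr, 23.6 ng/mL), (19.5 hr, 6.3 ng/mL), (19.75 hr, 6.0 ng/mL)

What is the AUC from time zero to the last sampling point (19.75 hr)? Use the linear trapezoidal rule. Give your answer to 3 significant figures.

AUC = 1680 ng/mL·hr

Trapezoidal AUC_0→19.75:
  [0→2]: (0.0+272.5)/2 × 2 = 272.5
  [2→8]: (272.5+79.5)/2 × 6 = 1056.0
  [8→9.5]: (79.5+57.1)/2 × 1.5 = 102.45
  [9.5→11.5]: (57.1+36.7)/2 × 2 = 93.8
  [11.5→13.5]: (36.7+23.6)/2 × 2 = 60.3
  [13.5→19.5]: (23.6+6.3)/2 × 6 = 89.7
  [19.5→19.75]: (6.3+6.0)/2 × 0.25 = 1.5375
  Sum = 1676.2875 ng/mL·hr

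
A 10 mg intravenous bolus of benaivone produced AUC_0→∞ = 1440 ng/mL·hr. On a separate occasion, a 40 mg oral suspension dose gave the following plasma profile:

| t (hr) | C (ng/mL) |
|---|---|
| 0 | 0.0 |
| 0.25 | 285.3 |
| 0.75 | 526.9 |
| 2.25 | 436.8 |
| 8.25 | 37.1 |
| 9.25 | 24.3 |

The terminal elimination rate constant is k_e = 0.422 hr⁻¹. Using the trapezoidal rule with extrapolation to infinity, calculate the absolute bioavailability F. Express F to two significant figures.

Trapezoidal AUC_0→9.25 (oral suspension):
  [0→0.25]: (0.0+285.3)/2 × 0.25 = 35.6625
  [0.25→0.75]: (285.3+526.9)/2 × 0.5 = 203.05
  [0.75→2.25]: (526.9+436.8)/2 × 1.5 = 722.775
  [2.25→8.25]: (436.8+37.1)/2 × 6 = 1421.7
  [8.25→9.25]: (37.1+24.3)/2 × 1 = 30.7
  Sum = 2413.8875 ng/mL·hr
Tail: C_last/k_e = 24.3/0.422 = 57.583
AUC_0→∞ (oral suspension) = 2413.8875 + 57.583 = 2471.4705 ng/mL·hr
F = (AUC_ev/D_ev)/(AUC_iv/D_iv) = (2471.4705/40)/(1440/10) = 61.7868/144 = 0.4291

F = 0.43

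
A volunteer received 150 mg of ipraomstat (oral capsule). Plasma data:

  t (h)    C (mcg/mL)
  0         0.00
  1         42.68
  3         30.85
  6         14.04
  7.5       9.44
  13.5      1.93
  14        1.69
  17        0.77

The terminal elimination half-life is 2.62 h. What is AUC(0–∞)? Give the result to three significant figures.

AUC = 221 mcg/mL·h

Trapezoidal AUC_0→17:
  [0→1]: (0.00+42.68)/2 × 1 = 21.34
  [1→3]: (42.68+30.85)/2 × 2 = 73.53
  [3→6]: (30.85+14.04)/2 × 3 = 67.335
  [6→7.5]: (14.04+9.44)/2 × 1.5 = 17.61
  [7.5→13.5]: (9.44+1.93)/2 × 6 = 34.11
  [13.5→14]: (1.93+1.69)/2 × 0.5 = 0.905
  [14→17]: (1.69+0.77)/2 × 3 = 3.69
  Sum = 218.52 mcg/mL·h
k_e = ln2 / t½ = 0.693147 / 2.62 = 0.2646 h^-1
Extrapolated tail: C_last / k_e = 0.77 / 0.2646 = 2.910
AUC_0→∞ = 218.52 + 2.910 = 221.43 mcg/mL·h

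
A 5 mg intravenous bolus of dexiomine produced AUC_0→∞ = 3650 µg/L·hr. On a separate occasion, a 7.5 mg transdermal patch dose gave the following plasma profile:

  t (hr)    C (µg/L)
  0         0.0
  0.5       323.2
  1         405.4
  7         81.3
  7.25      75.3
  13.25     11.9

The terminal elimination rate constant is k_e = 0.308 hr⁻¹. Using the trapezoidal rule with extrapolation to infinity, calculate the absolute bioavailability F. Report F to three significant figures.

F = 0.373

Trapezoidal AUC_0→13.25 (transdermal patch):
  [0→0.5]: (0.0+323.2)/2 × 0.5 = 80.8
  [0.5→1]: (323.2+405.4)/2 × 0.5 = 182.15
  [1→7]: (405.4+81.3)/2 × 6 = 1460.1
  [7→7.25]: (81.3+75.3)/2 × 0.25 = 19.575
  [7.25→13.25]: (75.3+11.9)/2 × 6 = 261.6
  Sum = 2004.225 µg/L·hr
Tail: C_last/k_e = 11.9/0.308 = 38.636
AUC_0→∞ (transdermal patch) = 2004.225 + 38.636 = 2042.861 µg/L·hr
F = (AUC_ev/D_ev)/(AUC_iv/D_iv) = (2042.861/7.5)/(3650/5) = 272.381/730 = 0.3731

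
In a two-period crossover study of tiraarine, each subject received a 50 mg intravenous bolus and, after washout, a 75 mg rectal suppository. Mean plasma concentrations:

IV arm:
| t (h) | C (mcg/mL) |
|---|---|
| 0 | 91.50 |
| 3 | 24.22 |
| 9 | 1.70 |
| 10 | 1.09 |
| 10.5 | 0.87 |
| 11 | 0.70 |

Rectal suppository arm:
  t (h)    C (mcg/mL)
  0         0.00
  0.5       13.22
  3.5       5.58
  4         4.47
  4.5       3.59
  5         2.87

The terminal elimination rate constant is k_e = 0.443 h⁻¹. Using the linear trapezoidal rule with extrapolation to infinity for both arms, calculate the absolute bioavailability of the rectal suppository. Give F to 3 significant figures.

Trapezoidal AUC_0→11 (IV):
  [0→3]: (91.50+24.22)/2 × 3 = 173.58
  [3→9]: (24.22+1.70)/2 × 6 = 77.76
  [9→10]: (1.70+1.09)/2 × 1 = 1.395
  [10→10.5]: (1.09+0.87)/2 × 0.5 = 0.49
  [10.5→11]: (0.87+0.70)/2 × 0.5 = 0.3925
  Sum = 253.6175 mcg/mL·h
IV tail: 0.70/0.443 = 1.580; AUC_iv,0→∞ = 253.6175 + 1.580 = 255.1975 mcg/mL·h
Trapezoidal AUC_0→5 (rectal suppository):
  [0→0.5]: (0.00+13.22)/2 × 0.5 = 3.305
  [0.5→3.5]: (13.22+5.58)/2 × 3 = 28.2
  [3.5→4]: (5.58+4.47)/2 × 0.5 = 2.5125
  [4→4.5]: (4.47+3.59)/2 × 0.5 = 2.015
  [4.5→5]: (3.59+2.87)/2 × 0.5 = 1.615
  Sum = 37.6475 mcg/mL·h
rectal suppository tail: 2.87/0.443 = 6.479; AUC_ev,0→∞ = 37.6475 + 6.479 = 44.1265 mcg/mL·h
F = (AUC_ev/D_ev)/(AUC_iv/D_iv) = (44.1265/75)/(255.1975/50) = 0.588353/5.10395 = 0.1153

F = 0.115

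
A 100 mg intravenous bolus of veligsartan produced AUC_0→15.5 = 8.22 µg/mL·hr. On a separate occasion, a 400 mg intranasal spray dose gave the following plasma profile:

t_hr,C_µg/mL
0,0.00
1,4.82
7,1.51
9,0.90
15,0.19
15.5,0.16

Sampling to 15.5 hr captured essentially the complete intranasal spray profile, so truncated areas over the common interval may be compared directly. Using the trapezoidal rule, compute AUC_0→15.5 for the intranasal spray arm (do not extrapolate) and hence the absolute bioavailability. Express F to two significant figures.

Trapezoidal AUC_0→15.5 (intranasal spray):
  [0→1]: (0.00+4.82)/2 × 1 = 2.41
  [1→7]: (4.82+1.51)/2 × 6 = 18.99
  [7→9]: (1.51+0.90)/2 × 2 = 2.41
  [9→15]: (0.90+0.19)/2 × 6 = 3.27
  [15→15.5]: (0.19+0.16)/2 × 0.5 = 0.0875
  Sum = 27.1675 µg/mL·hr
F = (AUC_ev/D_ev)/(AUC_iv/D_iv) = (27.1675/400)/(8.22/100) = 0.06791875/0.0822 = 0.8263

F = 0.83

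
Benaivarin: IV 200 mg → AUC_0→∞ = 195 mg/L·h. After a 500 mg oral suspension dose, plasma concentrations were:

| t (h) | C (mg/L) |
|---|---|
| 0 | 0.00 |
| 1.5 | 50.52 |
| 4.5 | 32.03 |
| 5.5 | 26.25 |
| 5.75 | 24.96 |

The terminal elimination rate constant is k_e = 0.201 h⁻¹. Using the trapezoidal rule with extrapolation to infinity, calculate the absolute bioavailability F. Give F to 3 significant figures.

F = 0.659

Trapezoidal AUC_0→5.75 (oral suspension):
  [0→1.5]: (0.00+50.52)/2 × 1.5 = 37.89
  [1.5→4.5]: (50.52+32.03)/2 × 3 = 123.825
  [4.5→5.5]: (32.03+26.25)/2 × 1 = 29.14
  [5.5→5.75]: (26.25+24.96)/2 × 0.25 = 6.40125
  Sum = 197.25625 mg/L·h
Tail: C_last/k_e = 24.96/0.201 = 124.179
AUC_0→∞ (oral suspension) = 197.25625 + 124.179 = 321.43525 mg/L·h
F = (AUC_ev/D_ev)/(AUC_iv/D_iv) = (321.43525/500)/(195/200) = 0.6428705/0.975 = 0.6594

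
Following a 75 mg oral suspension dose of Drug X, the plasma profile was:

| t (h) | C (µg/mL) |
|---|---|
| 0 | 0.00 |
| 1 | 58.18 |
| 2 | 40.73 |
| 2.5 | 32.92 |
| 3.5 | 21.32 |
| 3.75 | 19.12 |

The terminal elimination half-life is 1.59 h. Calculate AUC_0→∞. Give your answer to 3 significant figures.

Trapezoidal AUC_0→3.75:
  [0→1]: (0.00+58.18)/2 × 1 = 29.09
  [1→2]: (58.18+40.73)/2 × 1 = 49.455
  [2→2.5]: (40.73+32.92)/2 × 0.5 = 18.4125
  [2.5→3.5]: (32.92+21.32)/2 × 1 = 27.12
  [3.5→3.75]: (21.32+19.12)/2 × 0.25 = 5.055
  Sum = 129.1325 µg/mL·h
k_e = ln2 / t½ = 0.693147 / 1.59 = 0.4359 h^-1
Extrapolated tail: C_last / k_e = 19.12 / 0.4359 = 43.863
AUC_0→∞ = 129.1325 + 43.863 = 172.9955 µg/mL·h

AUC = 173 µg/mL·h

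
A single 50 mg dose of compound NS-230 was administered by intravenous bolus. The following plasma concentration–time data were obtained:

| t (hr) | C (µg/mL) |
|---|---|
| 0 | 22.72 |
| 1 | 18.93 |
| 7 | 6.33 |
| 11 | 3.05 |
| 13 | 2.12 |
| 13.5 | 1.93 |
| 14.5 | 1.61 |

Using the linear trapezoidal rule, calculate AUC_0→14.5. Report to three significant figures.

Trapezoidal AUC_0→14.5:
  [0→1]: (22.72+18.93)/2 × 1 = 20.825
  [1→7]: (18.93+6.33)/2 × 6 = 75.78
  [7→11]: (6.33+3.05)/2 × 4 = 18.76
  [11→13]: (3.05+2.12)/2 × 2 = 5.17
  [13→13.5]: (2.12+1.93)/2 × 0.5 = 1.0125
  [13.5→14.5]: (1.93+1.61)/2 × 1 = 1.77
  Sum = 123.3175 µg/mL·hr

AUC = 123 µg/mL·hr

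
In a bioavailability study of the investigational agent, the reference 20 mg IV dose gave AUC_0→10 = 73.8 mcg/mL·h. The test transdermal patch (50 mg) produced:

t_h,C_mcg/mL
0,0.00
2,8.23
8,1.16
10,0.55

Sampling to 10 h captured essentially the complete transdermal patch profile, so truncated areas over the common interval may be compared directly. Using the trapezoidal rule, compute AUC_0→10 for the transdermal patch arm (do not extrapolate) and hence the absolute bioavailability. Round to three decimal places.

F = 0.207

Trapezoidal AUC_0→10 (transdermal patch):
  [0→2]: (0.00+8.23)/2 × 2 = 8.23
  [2→8]: (8.23+1.16)/2 × 6 = 28.17
  [8→10]: (1.16+0.55)/2 × 2 = 1.71
  Sum = 38.11 mcg/mL·h
F = (AUC_ev/D_ev)/(AUC_iv/D_iv) = (38.11/50)/(73.8/20) = 0.7622/3.69 = 0.2066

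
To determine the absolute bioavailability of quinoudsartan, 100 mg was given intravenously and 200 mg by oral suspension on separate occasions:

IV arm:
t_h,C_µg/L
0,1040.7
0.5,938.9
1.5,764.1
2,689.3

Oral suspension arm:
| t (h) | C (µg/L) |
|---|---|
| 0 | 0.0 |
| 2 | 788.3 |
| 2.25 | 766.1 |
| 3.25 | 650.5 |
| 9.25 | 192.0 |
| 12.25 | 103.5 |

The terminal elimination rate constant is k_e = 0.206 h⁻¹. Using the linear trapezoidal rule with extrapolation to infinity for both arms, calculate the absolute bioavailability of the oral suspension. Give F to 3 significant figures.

F = 0.511

Trapezoidal AUC_0→2 (IV):
  [0→0.5]: (1040.7+938.9)/2 × 0.5 = 494.9
  [0.5→1.5]: (938.9+764.1)/2 × 1 = 851.5
  [1.5→2]: (764.1+689.3)/2 × 0.5 = 363.35
  Sum = 1709.75 µg/L·h
IV tail: 689.3/0.206 = 3346.117; AUC_iv,0→∞ = 1709.75 + 3346.117 = 5055.867 µg/L·h
Trapezoidal AUC_0→12.25 (oral suspension):
  [0→2]: (0.0+788.3)/2 × 2 = 788.3
  [2→2.25]: (788.3+766.1)/2 × 0.25 = 194.3
  [2.25→3.25]: (766.1+650.5)/2 × 1 = 708.3
  [3.25→9.25]: (650.5+192.0)/2 × 6 = 2527.5
  [9.25→12.25]: (192.0+103.5)/2 × 3 = 443.25
  Sum = 4661.65 µg/L·h
oral suspension tail: 103.5/0.206 = 502.427; AUC_ev,0→∞ = 4661.65 + 502.427 = 5164.077 µg/L·h
F = (AUC_ev/D_ev)/(AUC_iv/D_iv) = (5164.077/200)/(5055.867/100) = 25.820385/50.55867 = 0.5107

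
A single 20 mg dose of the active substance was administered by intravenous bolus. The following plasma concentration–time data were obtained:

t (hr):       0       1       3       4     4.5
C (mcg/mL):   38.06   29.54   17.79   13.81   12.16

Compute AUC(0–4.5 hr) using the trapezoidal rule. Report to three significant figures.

AUC = 103 mcg/mL·hr

Trapezoidal AUC_0→4.5:
  [0→1]: (38.06+29.54)/2 × 1 = 33.8
  [1→3]: (29.54+17.79)/2 × 2 = 47.33
  [3→4]: (17.79+13.81)/2 × 1 = 15.8
  [4→4.5]: (13.81+12.16)/2 × 0.5 = 6.4925
  Sum = 103.4225 mcg/mL·hr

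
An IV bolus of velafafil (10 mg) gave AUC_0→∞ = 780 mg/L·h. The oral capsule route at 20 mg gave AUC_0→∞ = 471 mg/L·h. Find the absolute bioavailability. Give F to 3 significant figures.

F = 0.302

F = (AUC_ev / D_ev) / (AUC_iv / D_iv)
  = (471/20) / (780/10)
  = 23.55 / 78 = 0.3019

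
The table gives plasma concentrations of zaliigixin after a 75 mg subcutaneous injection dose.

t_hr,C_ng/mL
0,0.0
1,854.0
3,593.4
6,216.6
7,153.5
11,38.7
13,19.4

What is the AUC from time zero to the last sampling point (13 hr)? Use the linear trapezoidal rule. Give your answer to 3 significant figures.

Trapezoidal AUC_0→13:
  [0→1]: (0.0+854.0)/2 × 1 = 427.0
  [1→3]: (854.0+593.4)/2 × 2 = 1447.4
  [3→6]: (593.4+216.6)/2 × 3 = 1215.0
  [6→7]: (216.6+153.5)/2 × 1 = 185.05
  [7→11]: (153.5+38.7)/2 × 4 = 384.4
  [11→13]: (38.7+19.4)/2 × 2 = 58.1
  Sum = 3716.95 ng/mL·hr

AUC = 3720 ng/mL·hr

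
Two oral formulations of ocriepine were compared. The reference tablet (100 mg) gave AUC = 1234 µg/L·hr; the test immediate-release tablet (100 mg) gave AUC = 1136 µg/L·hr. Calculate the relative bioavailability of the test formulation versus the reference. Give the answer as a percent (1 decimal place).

F_rel = 92.1%

F_rel = (AUC_test/D_test) / (AUC_ref/D_ref)
      = (1136/100) / (1234/100)
      = 11.36 / 12.34 = 0.9206 = 92.06%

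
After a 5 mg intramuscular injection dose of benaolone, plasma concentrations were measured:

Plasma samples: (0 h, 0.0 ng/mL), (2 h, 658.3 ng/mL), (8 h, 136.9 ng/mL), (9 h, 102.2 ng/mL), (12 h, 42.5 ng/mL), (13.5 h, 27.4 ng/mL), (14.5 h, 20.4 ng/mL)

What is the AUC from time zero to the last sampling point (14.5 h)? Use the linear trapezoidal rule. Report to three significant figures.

Trapezoidal AUC_0→14.5:
  [0→2]: (0.0+658.3)/2 × 2 = 658.3
  [2→8]: (658.3+136.9)/2 × 6 = 2385.6
  [8→9]: (136.9+102.2)/2 × 1 = 119.55
  [9→12]: (102.2+42.5)/2 × 3 = 217.05
  [12→13.5]: (42.5+27.4)/2 × 1.5 = 52.425
  [13.5→14.5]: (27.4+20.4)/2 × 1 = 23.9
  Sum = 3456.825 ng/mL·h

AUC = 3460 ng/mL·h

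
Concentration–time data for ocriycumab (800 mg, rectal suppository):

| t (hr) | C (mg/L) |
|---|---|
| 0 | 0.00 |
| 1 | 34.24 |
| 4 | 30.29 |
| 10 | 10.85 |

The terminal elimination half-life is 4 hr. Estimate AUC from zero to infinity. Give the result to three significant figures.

AUC = 300 mg/L·hr

Trapezoidal AUC_0→10:
  [0→1]: (0.00+34.24)/2 × 1 = 17.12
  [1→4]: (34.24+30.29)/2 × 3 = 96.795
  [4→10]: (30.29+10.85)/2 × 6 = 123.42
  Sum = 237.335 mg/L·hr
k_e = ln2 / t½ = 0.693147 / 4 = 0.1733 hr^-1
Extrapolated tail: C_last / k_e = 10.85 / 0.1733 = 62.608
AUC_0→∞ = 237.335 + 62.608 = 299.943 mg/L·hr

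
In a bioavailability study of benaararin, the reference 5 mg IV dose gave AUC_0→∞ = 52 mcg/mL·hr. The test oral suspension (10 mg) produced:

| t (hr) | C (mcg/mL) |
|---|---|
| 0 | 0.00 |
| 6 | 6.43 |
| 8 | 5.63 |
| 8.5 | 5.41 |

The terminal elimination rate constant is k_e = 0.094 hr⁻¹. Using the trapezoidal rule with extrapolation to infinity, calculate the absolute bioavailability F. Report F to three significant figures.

F = 0.881

Trapezoidal AUC_0→8.5 (oral suspension):
  [0→6]: (0.00+6.43)/2 × 6 = 19.29
  [6→8]: (6.43+5.63)/2 × 2 = 12.06
  [8→8.5]: (5.63+5.41)/2 × 0.5 = 2.76
  Sum = 34.11 mcg/mL·hr
Tail: C_last/k_e = 5.41/0.094 = 57.553
AUC_0→∞ (oral suspension) = 34.11 + 57.553 = 91.663 mcg/mL·hr
F = (AUC_ev/D_ev)/(AUC_iv/D_iv) = (91.663/10)/(52/5) = 9.1663/10.4 = 0.8814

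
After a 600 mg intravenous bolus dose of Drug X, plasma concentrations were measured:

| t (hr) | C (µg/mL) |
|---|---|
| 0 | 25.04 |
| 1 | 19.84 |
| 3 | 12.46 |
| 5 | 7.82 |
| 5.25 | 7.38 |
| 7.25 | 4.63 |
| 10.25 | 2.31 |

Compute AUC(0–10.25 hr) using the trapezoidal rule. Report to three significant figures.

Trapezoidal AUC_0→10.25:
  [0→1]: (25.04+19.84)/2 × 1 = 22.44
  [1→3]: (19.84+12.46)/2 × 2 = 32.3
  [3→5]: (12.46+7.82)/2 × 2 = 20.28
  [5→5.25]: (7.82+7.38)/2 × 0.25 = 1.9
  [5.25→7.25]: (7.38+4.63)/2 × 2 = 12.01
  [7.25→10.25]: (4.63+2.31)/2 × 3 = 10.41
  Sum = 99.34 µg/mL·hr

AUC = 99.3 µg/mL·hr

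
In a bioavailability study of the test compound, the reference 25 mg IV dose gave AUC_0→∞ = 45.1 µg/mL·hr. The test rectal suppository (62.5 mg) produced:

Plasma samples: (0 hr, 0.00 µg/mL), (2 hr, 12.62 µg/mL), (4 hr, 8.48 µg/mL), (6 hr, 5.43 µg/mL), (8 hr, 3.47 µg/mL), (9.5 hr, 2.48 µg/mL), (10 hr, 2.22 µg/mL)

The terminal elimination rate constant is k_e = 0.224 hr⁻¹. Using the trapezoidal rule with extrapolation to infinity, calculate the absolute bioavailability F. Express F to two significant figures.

Trapezoidal AUC_0→10 (rectal suppository):
  [0→2]: (0.00+12.62)/2 × 2 = 12.62
  [2→4]: (12.62+8.48)/2 × 2 = 21.1
  [4→6]: (8.48+5.43)/2 × 2 = 13.91
  [6→8]: (5.43+3.47)/2 × 2 = 8.9
  [8→9.5]: (3.47+2.48)/2 × 1.5 = 4.4625
  [9.5→10]: (2.48+2.22)/2 × 0.5 = 1.175
  Sum = 62.1675 µg/mL·hr
Tail: C_last/k_e = 2.22/0.224 = 9.911
AUC_0→∞ (rectal suppository) = 62.1675 + 9.911 = 72.0785 µg/mL·hr
F = (AUC_ev/D_ev)/(AUC_iv/D_iv) = (72.0785/62.5)/(45.1/25) = 1.153256/1.804 = 0.6393

F = 0.64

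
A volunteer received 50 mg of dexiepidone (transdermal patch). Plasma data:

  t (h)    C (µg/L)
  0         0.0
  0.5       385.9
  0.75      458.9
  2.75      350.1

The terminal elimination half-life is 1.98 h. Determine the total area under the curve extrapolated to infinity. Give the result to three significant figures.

Trapezoidal AUC_0→2.75:
  [0→0.5]: (0.0+385.9)/2 × 0.5 = 96.475
  [0.5→0.75]: (385.9+458.9)/2 × 0.25 = 105.6
  [0.75→2.75]: (458.9+350.1)/2 × 2 = 809.0
  Sum = 1011.075 µg/L·h
k_e = ln2 / t½ = 0.693147 / 1.98 = 0.3501 h^-1
Extrapolated tail: C_last / k_e = 350.1 / 0.3501 = 1000.000
AUC_0→∞ = 1011.075 + 1000.000 = 2011.075 µg/L·h

AUC = 2010 µg/L·h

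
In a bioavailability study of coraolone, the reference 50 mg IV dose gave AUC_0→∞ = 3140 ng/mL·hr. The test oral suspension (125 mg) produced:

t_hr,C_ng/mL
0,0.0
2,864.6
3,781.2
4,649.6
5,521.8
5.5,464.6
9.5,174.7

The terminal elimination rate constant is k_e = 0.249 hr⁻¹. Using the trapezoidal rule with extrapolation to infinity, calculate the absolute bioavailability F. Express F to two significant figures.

Trapezoidal AUC_0→9.5 (oral suspension):
  [0→2]: (0.0+864.6)/2 × 2 = 864.6
  [2→3]: (864.6+781.2)/2 × 1 = 822.9
  [3→4]: (781.2+649.6)/2 × 1 = 715.4
  [4→5]: (649.6+521.8)/2 × 1 = 585.7
  [5→5.5]: (521.8+464.6)/2 × 0.5 = 246.6
  [5.5→9.5]: (464.6+174.7)/2 × 4 = 1278.6
  Sum = 4513.8 ng/mL·hr
Tail: C_last/k_e = 174.7/0.249 = 701.606
AUC_0→∞ (oral suspension) = 4513.8 + 701.606 = 5215.406 ng/mL·hr
F = (AUC_ev/D_ev)/(AUC_iv/D_iv) = (5215.406/125)/(3140/50) = 41.723248/62.8 = 0.6644

F = 0.66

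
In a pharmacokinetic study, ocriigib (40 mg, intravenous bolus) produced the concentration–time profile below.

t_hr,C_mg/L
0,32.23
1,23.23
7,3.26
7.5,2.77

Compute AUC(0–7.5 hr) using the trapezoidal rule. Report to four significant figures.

Trapezoidal AUC_0→7.5:
  [0→1]: (32.23+23.23)/2 × 1 = 27.73
  [1→7]: (23.23+3.26)/2 × 6 = 79.47
  [7→7.5]: (3.26+2.77)/2 × 0.5 = 1.5075
  Sum = 108.7075 mg/L·hr

AUC = 108.7 mg/L·hr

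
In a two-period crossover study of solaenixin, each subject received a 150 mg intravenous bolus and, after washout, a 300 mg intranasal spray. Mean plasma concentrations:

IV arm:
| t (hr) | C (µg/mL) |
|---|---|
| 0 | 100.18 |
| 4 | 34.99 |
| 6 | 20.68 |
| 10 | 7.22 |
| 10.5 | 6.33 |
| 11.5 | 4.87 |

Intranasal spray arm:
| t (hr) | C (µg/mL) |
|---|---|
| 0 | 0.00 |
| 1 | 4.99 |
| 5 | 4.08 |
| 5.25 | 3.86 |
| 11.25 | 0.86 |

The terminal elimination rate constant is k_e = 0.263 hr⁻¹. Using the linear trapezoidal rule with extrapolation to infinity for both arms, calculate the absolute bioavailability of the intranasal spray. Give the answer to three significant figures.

F = 0.0477

Trapezoidal AUC_0→11.5 (IV):
  [0→4]: (100.18+34.99)/2 × 4 = 270.34
  [4→6]: (34.99+20.68)/2 × 2 = 55.67
  [6→10]: (20.68+7.22)/2 × 4 = 55.8
  [10→10.5]: (7.22+6.33)/2 × 0.5 = 3.3875
  [10.5→11.5]: (6.33+4.87)/2 × 1 = 5.6
  Sum = 390.7975 µg/mL·hr
IV tail: 4.87/0.263 = 18.517; AUC_iv,0→∞ = 390.7975 + 18.517 = 409.3145 µg/mL·hr
Trapezoidal AUC_0→11.25 (intranasal spray):
  [0→1]: (0.00+4.99)/2 × 1 = 2.495
  [1→5]: (4.99+4.08)/2 × 4 = 18.14
  [5→5.25]: (4.08+3.86)/2 × 0.25 = 0.9925
  [5.25→11.25]: (3.86+0.86)/2 × 6 = 14.16
  Sum = 35.7875 µg/mL·hr
intranasal spray tail: 0.86/0.263 = 3.270; AUC_ev,0→∞ = 35.7875 + 3.270 = 39.0575 µg/mL·hr
F = (AUC_ev/D_ev)/(AUC_iv/D_iv) = (39.0575/300)/(409.3145/150) = 0.130192/2.72876 = 0.0477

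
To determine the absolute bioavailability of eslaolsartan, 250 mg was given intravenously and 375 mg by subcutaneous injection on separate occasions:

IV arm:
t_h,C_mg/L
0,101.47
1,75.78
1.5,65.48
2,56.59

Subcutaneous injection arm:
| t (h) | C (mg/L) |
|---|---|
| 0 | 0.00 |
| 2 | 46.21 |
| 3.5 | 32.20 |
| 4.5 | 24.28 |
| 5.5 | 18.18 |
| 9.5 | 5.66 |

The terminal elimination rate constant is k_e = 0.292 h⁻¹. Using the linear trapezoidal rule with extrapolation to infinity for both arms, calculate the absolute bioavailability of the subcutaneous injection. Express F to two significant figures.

Trapezoidal AUC_0→2 (IV):
  [0→1]: (101.47+75.78)/2 × 1 = 88.625
  [1→1.5]: (75.78+65.48)/2 × 0.5 = 35.315
  [1.5→2]: (65.48+56.59)/2 × 0.5 = 30.5175
  Sum = 154.4575 mg/L·h
IV tail: 56.59/0.292 = 193.801; AUC_iv,0→∞ = 154.4575 + 193.801 = 348.2585 mg/L·h
Trapezoidal AUC_0→9.5 (subcutaneous injection):
  [0→2]: (0.00+46.21)/2 × 2 = 46.21
  [2→3.5]: (46.21+32.20)/2 × 1.5 = 58.8075
  [3.5→4.5]: (32.20+24.28)/2 × 1 = 28.24
  [4.5→5.5]: (24.28+18.18)/2 × 1 = 21.23
  [5.5→9.5]: (18.18+5.66)/2 × 4 = 47.68
  Sum = 202.1675 mg/L·h
subcutaneous injection tail: 5.66/0.292 = 19.384; AUC_ev,0→∞ = 202.1675 + 19.384 = 221.5515 mg/L·h
F = (AUC_ev/D_ev)/(AUC_iv/D_iv) = (221.5515/375)/(348.2585/250) = 0.590804/1.393034 = 0.4241

F = 0.42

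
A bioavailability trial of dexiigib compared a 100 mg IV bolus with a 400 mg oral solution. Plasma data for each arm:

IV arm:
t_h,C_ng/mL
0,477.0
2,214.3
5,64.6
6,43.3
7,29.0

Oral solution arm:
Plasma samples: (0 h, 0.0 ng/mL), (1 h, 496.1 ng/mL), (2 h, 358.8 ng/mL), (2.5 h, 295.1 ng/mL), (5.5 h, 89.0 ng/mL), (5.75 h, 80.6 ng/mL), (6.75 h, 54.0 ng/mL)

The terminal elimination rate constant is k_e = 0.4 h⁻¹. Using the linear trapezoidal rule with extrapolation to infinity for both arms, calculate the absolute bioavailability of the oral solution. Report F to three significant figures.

F = 0.322

Trapezoidal AUC_0→7 (IV):
  [0→2]: (477.0+214.3)/2 × 2 = 691.3
  [2→5]: (214.3+64.6)/2 × 3 = 418.35
  [5→6]: (64.6+43.3)/2 × 1 = 53.95
  [6→7]: (43.3+29.0)/2 × 1 = 36.15
  Sum = 1199.75 ng/mL·h
IV tail: 29.0/0.4 = 72.500; AUC_iv,0→∞ = 1199.75 + 72.500 = 1272.25 ng/mL·h
Trapezoidal AUC_0→6.75 (oral solution):
  [0→1]: (0.0+496.1)/2 × 1 = 248.05
  [1→2]: (496.1+358.8)/2 × 1 = 427.45
  [2→2.5]: (358.8+295.1)/2 × 0.5 = 163.475
  [2.5→5.5]: (295.1+89.0)/2 × 3 = 576.15
  [5.5→5.75]: (89.0+80.6)/2 × 0.25 = 21.2
  [5.75→6.75]: (80.6+54.0)/2 × 1 = 67.3
  Sum = 1503.625 ng/mL·h
oral solution tail: 54.0/0.4 = 135.000; AUC_ev,0→∞ = 1503.625 + 135.000 = 1638.625 ng/mL·h
F = (AUC_ev/D_ev)/(AUC_iv/D_iv) = (1638.625/400)/(1272.25/100) = 4.0965625/12.7225 = 0.3220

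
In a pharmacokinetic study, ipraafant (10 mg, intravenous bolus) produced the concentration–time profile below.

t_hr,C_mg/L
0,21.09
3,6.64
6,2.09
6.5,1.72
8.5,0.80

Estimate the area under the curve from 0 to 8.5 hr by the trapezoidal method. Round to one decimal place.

AUC = 58.2 mg/L·hr

Trapezoidal AUC_0→8.5:
  [0→3]: (21.09+6.64)/2 × 3 = 41.595
  [3→6]: (6.64+2.09)/2 × 3 = 13.095
  [6→6.5]: (2.09+1.72)/2 × 0.5 = 0.9525
  [6.5→8.5]: (1.72+0.80)/2 × 2 = 2.52
  Sum = 58.1625 mg/L·hr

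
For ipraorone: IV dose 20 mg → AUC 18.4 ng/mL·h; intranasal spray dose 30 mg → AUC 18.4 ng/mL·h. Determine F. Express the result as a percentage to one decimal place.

F = (AUC_ev / D_ev) / (AUC_iv / D_iv)
  = (18.4/30) / (18.4/20)
  = 0.613333 / 0.92 = 0.6667
  = 66.67%

F = 66.7%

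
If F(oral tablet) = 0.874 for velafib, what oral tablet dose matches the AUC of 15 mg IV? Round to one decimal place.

For equal systemic exposure: F × D_ev = D_iv
D_ev = D_iv / F = 15 / 0.874 = 17.1625 mg

D_oral = 17.2 mg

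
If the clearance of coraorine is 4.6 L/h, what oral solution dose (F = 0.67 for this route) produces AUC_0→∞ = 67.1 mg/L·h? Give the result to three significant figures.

Dose = CL × AUC_0→∞ / F
     = 4.6 × 67.1 / 0.67 = 460.687 mg

Dose = 461 mg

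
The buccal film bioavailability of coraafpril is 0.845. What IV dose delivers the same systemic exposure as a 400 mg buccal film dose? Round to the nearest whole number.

D_iv = 338 mg

Systemic exposure from an extravascular dose = F × D_ev, so the equivalent IV dose is F × D_ev.
D_iv = F × D_ev = 0.845 × 400 = 338 mg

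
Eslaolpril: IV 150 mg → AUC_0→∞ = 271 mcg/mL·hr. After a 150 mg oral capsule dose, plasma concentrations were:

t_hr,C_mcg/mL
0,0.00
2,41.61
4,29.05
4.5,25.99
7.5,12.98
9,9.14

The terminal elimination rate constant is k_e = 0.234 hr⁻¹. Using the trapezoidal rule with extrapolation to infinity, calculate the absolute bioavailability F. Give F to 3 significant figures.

Trapezoidal AUC_0→9 (oral capsule):
  [0→2]: (0.00+41.61)/2 × 2 = 41.61
  [2→4]: (41.61+29.05)/2 × 2 = 70.66
  [4→4.5]: (29.05+25.99)/2 × 0.5 = 13.76
  [4.5→7.5]: (25.99+12.98)/2 × 3 = 58.455
  [7.5→9]: (12.98+9.14)/2 × 1.5 = 16.59
  Sum = 201.075 mcg/mL·hr
Tail: C_last/k_e = 9.14/0.234 = 39.060
AUC_0→∞ (oral capsule) = 201.075 + 39.060 = 240.135 mcg/mL·hr
F = (AUC_ev/D_ev)/(AUC_iv/D_iv) = (240.135/150)/(271/150) = 1.6009/1.80667 = 0.8861

F = 0.886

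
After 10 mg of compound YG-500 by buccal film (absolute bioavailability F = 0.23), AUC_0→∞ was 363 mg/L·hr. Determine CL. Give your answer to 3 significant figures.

CL = F × Dose / AUC_0→∞
   = 0.23 × 10 / 363 = 0.00633609 L/hr

CL = 0.00634 L/hr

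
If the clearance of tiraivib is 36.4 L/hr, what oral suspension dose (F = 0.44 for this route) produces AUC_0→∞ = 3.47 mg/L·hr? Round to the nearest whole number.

Dose = CL × AUC_0→∞ / F
     = 36.4 × 3.47 / 0.44 = 287.064 mg

Dose = 287 mg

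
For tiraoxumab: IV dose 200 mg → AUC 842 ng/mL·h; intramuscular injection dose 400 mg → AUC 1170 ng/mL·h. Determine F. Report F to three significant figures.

F = 0.695

F = (AUC_ev / D_ev) / (AUC_iv / D_iv)
  = (1170/400) / (842/200)
  = 2.925 / 4.21 = 0.6948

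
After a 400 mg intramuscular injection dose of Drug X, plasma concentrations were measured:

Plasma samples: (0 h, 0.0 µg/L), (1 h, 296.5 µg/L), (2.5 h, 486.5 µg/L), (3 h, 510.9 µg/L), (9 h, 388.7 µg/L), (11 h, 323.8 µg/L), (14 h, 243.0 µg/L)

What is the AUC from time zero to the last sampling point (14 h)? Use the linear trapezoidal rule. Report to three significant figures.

AUC = 5250 µg/L·h

Trapezoidal AUC_0→14:
  [0→1]: (0.0+296.5)/2 × 1 = 148.25
  [1→2.5]: (296.5+486.5)/2 × 1.5 = 587.25
  [2.5→3]: (486.5+510.9)/2 × 0.5 = 249.35
  [3→9]: (510.9+388.7)/2 × 6 = 2698.8
  [9→11]: (388.7+323.8)/2 × 2 = 712.5
  [11→14]: (323.8+243.0)/2 × 3 = 850.2
  Sum = 5246.35 µg/L·h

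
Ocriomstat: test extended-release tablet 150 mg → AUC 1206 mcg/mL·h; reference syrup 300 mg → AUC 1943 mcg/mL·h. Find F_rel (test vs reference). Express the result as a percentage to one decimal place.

F_rel = 124.1%

F_rel = (AUC_test/D_test) / (AUC_ref/D_ref)
      = (1206/150) / (1943/300)
      = 8.04 / 6.47667 = 1.2414 = 124.14%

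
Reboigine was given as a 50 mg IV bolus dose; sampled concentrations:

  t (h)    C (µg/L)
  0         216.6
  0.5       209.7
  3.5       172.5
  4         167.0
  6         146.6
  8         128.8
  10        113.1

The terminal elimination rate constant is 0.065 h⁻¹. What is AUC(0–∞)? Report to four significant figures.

Trapezoidal AUC_0→10:
  [0→0.5]: (216.6+209.7)/2 × 0.5 = 106.575
  [0.5→3.5]: (209.7+172.5)/2 × 3 = 573.3
  [3.5→4]: (172.5+167.0)/2 × 0.5 = 84.875
  [4→6]: (167.0+146.6)/2 × 2 = 313.6
  [6→8]: (146.6+128.8)/2 × 2 = 275.4
  [8→10]: (128.8+113.1)/2 × 2 = 241.9
  Sum = 1595.65 µg/L·h
Extrapolated tail: C_last / k_e = 113.1 / 0.065 = 1740.000
AUC_0→∞ = 1595.65 + 1740.000 = 3335.65 µg/L·h

AUC = 3336 µg/L·h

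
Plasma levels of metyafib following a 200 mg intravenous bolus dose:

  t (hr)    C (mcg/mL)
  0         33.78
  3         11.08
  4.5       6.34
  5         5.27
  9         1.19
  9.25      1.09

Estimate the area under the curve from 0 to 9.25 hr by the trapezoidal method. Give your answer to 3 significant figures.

AUC = 96.5 mcg/mL·hr

Trapezoidal AUC_0→9.25:
  [0→3]: (33.78+11.08)/2 × 3 = 67.29
  [3→4.5]: (11.08+6.34)/2 × 1.5 = 13.065
  [4.5→5]: (6.34+5.27)/2 × 0.5 = 2.9025
  [5→9]: (5.27+1.19)/2 × 4 = 12.92
  [9→9.25]: (1.19+1.09)/2 × 0.25 = 0.285
  Sum = 96.4625 mcg/mL·hr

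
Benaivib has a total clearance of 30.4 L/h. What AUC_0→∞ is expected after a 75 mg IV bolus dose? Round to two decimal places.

AUC = 2.47 mg/L·h

AUC_0→∞ = Dose_iv / CL
        = 75 / 30.4 = 2.46711 mg/L·h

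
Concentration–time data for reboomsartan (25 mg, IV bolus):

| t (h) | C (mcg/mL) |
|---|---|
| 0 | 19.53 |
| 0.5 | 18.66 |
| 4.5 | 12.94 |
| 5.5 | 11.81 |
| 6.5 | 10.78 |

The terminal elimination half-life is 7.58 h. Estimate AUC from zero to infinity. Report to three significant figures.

Trapezoidal AUC_0→6.5:
  [0→0.5]: (19.53+18.66)/2 × 0.5 = 9.5475
  [0.5→4.5]: (18.66+12.94)/2 × 4 = 63.2
  [4.5→5.5]: (12.94+11.81)/2 × 1 = 12.375
  [5.5→6.5]: (11.81+10.78)/2 × 1 = 11.295
  Sum = 96.4175 mcg/mL·h
k_e = ln2 / t½ = 0.693147 / 7.58 = 0.0914 h^-1
Extrapolated tail: C_last / k_e = 10.78 / 0.0914 = 117.943
AUC_0→∞ = 96.4175 + 117.943 = 214.3605 mcg/mL·h

AUC = 214 mcg/mL·h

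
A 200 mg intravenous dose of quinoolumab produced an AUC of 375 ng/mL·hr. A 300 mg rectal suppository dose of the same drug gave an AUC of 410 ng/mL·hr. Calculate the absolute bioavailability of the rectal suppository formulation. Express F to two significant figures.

F = (AUC_ev / D_ev) / (AUC_iv / D_iv)
  = (410/300) / (375/200)
  = 1.36667 / 1.875 = 0.7289

F = 0.73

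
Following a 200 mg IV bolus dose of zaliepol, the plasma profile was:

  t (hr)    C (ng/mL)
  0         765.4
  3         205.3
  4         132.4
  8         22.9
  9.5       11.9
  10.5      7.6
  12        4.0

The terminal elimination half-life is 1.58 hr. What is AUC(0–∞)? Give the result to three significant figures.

Trapezoidal AUC_0→12:
  [0→3]: (765.4+205.3)/2 × 3 = 1456.05
  [3→4]: (205.3+132.4)/2 × 1 = 168.85
  [4→8]: (132.4+22.9)/2 × 4 = 310.6
  [8→9.5]: (22.9+11.9)/2 × 1.5 = 26.1
  [9.5→10.5]: (11.9+7.6)/2 × 1 = 9.75
  [10.5→12]: (7.6+4.0)/2 × 1.5 = 8.7
  Sum = 1980.05 ng/mL·hr
k_e = ln2 / t½ = 0.693147 / 1.58 = 0.4387 hr^-1
Extrapolated tail: C_last / k_e = 4.0 / 0.4387 = 9.118
AUC_0→∞ = 1980.05 + 9.118 = 1989.168 ng/mL·hr

AUC = 1990 ng/mL·hr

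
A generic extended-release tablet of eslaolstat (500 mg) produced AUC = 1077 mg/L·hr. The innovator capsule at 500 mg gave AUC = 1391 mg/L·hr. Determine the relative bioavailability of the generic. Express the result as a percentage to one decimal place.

F_rel = 77.4%

F_rel = (AUC_test/D_test) / (AUC_ref/D_ref)
      = (1077/500) / (1391/500)
      = 2.154 / 2.782 = 0.7743 = 77.43%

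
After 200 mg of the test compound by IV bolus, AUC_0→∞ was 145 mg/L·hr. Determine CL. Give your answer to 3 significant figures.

CL = Dose_iv / AUC_0→∞
   = 200 / 145 = 1.37931 L/hr

CL = 1.38 L/hr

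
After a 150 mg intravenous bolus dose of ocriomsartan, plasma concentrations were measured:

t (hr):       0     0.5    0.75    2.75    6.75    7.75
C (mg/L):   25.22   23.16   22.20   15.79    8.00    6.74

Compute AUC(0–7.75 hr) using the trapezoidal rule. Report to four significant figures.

AUC = 110.7 mg/L·hr

Trapezoidal AUC_0→7.75:
  [0→0.5]: (25.22+23.16)/2 × 0.5 = 12.095
  [0.5→0.75]: (23.16+22.20)/2 × 0.25 = 5.67
  [0.75→2.75]: (22.20+15.79)/2 × 2 = 37.99
  [2.75→6.75]: (15.79+8.00)/2 × 4 = 47.58
  [6.75→7.75]: (8.00+6.74)/2 × 1 = 7.37
  Sum = 110.705 mg/L·hr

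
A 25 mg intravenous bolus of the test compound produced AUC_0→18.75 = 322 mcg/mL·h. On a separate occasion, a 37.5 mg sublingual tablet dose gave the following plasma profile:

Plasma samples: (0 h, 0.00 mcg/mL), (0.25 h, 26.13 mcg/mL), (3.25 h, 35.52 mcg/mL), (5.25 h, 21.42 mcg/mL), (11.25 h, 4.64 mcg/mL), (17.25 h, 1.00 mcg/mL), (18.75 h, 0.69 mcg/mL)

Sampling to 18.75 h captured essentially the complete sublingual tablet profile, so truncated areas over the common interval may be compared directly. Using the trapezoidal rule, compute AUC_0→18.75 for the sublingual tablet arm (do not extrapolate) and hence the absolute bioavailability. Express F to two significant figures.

F = 0.52

Trapezoidal AUC_0→18.75 (sublingual tablet):
  [0→0.25]: (0.00+26.13)/2 × 0.25 = 3.26625
  [0.25→3.25]: (26.13+35.52)/2 × 3 = 92.475
  [3.25→5.25]: (35.52+21.42)/2 × 2 = 56.94
  [5.25→11.25]: (21.42+4.64)/2 × 6 = 78.18
  [11.25→17.25]: (4.64+1.00)/2 × 6 = 16.92
  [17.25→18.75]: (1.00+0.69)/2 × 1.5 = 1.2675
  Sum = 249.04875 mcg/mL·h
F = (AUC_ev/D_ev)/(AUC_iv/D_iv) = (249.04875/37.5)/(322/25) = 6.6413/12.88 = 0.5156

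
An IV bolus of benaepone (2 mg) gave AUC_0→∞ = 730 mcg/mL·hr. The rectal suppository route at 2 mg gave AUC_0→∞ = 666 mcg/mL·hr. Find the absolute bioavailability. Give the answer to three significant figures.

F = (AUC_ev / D_ev) / (AUC_iv / D_iv)
  = (666/2) / (730/2)
  = 333 / 365 = 0.9123

F = 0.912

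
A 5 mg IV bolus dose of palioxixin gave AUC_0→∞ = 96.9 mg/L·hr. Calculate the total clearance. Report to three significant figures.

CL = Dose_iv / AUC_0→∞
   = 5 / 96.9 = 0.0515996 L/hr

CL = 0.0516 L/hr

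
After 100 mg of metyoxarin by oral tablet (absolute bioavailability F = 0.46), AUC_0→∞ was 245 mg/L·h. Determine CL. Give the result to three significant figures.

CL = 0.188 L/h

CL = F × Dose / AUC_0→∞
   = 0.46 × 100 / 245 = 0.187755 L/h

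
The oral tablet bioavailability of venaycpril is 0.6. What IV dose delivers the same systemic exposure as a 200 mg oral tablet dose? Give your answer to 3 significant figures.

Systemic exposure from an extravascular dose = F × D_ev, so the equivalent IV dose is F × D_ev.
D_iv = F × D_ev = 0.6 × 200 = 120 mg

D_iv = 120 mg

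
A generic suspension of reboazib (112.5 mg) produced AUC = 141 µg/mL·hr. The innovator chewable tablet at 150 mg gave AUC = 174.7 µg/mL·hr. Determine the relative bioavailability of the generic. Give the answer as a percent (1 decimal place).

F_rel = 107.6%

F_rel = (AUC_test/D_test) / (AUC_ref/D_ref)
      = (141/112.5) / (174.7/150)
      = 1.25333 / 1.16467 = 1.0761 = 107.61%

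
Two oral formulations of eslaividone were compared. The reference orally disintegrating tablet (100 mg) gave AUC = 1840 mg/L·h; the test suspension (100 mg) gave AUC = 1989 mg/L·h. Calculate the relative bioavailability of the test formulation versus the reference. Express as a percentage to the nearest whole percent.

F_rel = 108%

F_rel = (AUC_test/D_test) / (AUC_ref/D_ref)
      = (1989/100) / (1840/100)
      = 19.89 / 18.4 = 1.0810 = 108.10%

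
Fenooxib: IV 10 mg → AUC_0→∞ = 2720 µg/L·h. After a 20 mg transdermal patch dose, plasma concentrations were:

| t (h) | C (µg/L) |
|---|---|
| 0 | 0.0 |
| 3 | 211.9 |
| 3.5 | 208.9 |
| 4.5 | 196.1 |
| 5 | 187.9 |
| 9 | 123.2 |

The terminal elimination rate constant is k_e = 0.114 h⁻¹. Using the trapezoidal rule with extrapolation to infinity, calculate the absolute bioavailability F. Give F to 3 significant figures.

Trapezoidal AUC_0→9 (transdermal patch):
  [0→3]: (0.0+211.9)/2 × 3 = 317.85
  [3→3.5]: (211.9+208.9)/2 × 0.5 = 105.2
  [3.5→4.5]: (208.9+196.1)/2 × 1 = 202.5
  [4.5→5]: (196.1+187.9)/2 × 0.5 = 96.0
  [5→9]: (187.9+123.2)/2 × 4 = 622.2
  Sum = 1343.75 µg/L·h
Tail: C_last/k_e = 123.2/0.114 = 1080.702
AUC_0→∞ (transdermal patch) = 1343.75 + 1080.702 = 2424.452 µg/L·h
F = (AUC_ev/D_ev)/(AUC_iv/D_iv) = (2424.452/20)/(2720/10) = 121.2226/272 = 0.4457

F = 0.446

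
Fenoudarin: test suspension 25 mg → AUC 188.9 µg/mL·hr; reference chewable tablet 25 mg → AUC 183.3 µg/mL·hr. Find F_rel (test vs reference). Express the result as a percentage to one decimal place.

F_rel = 103.1%

F_rel = (AUC_test/D_test) / (AUC_ref/D_ref)
      = (188.9/25) / (183.3/25)
      = 7.556 / 7.332 = 1.0306 = 103.06%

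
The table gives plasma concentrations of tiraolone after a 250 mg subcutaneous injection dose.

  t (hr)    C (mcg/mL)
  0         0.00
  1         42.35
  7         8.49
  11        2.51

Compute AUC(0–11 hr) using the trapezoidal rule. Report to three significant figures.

Trapezoidal AUC_0→11:
  [0→1]: (0.00+42.35)/2 × 1 = 21.175
  [1→7]: (42.35+8.49)/2 × 6 = 152.52
  [7→11]: (8.49+2.51)/2 × 4 = 22.0
  Sum = 195.695 mcg/mL·hr

AUC = 196 mcg/mL·hr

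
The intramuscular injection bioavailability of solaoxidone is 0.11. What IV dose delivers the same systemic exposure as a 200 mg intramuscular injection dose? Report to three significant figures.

Systemic exposure from an extravascular dose = F × D_ev, so the equivalent IV dose is F × D_ev.
D_iv = F × D_ev = 0.11 × 200 = 22 mg

D_iv = 22.0 mg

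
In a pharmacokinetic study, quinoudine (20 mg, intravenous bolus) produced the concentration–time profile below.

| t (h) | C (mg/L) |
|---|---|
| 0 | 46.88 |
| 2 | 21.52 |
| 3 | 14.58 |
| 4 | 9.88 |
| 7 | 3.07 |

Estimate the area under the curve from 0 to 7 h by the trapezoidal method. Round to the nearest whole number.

AUC = 118 mg/L·h

Trapezoidal AUC_0→7:
  [0→2]: (46.88+21.52)/2 × 2 = 68.4
  [2→3]: (21.52+14.58)/2 × 1 = 18.05
  [3→4]: (14.58+9.88)/2 × 1 = 12.23
  [4→7]: (9.88+3.07)/2 × 3 = 19.425
  Sum = 118.105 mg/L·h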